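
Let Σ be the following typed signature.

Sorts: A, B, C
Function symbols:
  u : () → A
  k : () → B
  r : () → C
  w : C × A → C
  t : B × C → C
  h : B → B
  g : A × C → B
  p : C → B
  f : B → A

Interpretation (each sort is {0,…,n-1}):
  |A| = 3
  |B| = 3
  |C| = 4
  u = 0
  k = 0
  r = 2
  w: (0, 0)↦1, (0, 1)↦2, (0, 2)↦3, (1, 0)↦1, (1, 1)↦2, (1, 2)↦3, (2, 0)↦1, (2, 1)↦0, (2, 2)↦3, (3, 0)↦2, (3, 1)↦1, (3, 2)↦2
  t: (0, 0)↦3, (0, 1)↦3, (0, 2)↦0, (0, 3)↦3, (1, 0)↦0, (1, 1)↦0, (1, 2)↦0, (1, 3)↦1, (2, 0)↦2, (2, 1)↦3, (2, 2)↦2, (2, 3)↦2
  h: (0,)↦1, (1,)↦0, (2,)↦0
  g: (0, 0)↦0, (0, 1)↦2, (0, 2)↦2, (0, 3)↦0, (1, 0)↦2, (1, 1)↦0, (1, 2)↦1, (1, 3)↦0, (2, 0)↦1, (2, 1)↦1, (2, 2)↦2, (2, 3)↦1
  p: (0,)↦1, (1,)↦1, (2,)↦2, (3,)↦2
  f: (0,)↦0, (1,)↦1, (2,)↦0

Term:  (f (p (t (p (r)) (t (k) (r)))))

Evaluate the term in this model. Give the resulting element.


  r = 2
  (p (r)) = p(2,) = 2
  k = 0
  r = 2
  (t (k) (r)) = t(0, 2) = 0
  (t (p (r)) (t (k) (r))) = t(2, 0) = 2
  (p (t (p (r)) (t (k) (r)))) = p(2,) = 2
  (f (p (t (p (r)) (t (k) (r))))) = f(2,) = 0

value = 0


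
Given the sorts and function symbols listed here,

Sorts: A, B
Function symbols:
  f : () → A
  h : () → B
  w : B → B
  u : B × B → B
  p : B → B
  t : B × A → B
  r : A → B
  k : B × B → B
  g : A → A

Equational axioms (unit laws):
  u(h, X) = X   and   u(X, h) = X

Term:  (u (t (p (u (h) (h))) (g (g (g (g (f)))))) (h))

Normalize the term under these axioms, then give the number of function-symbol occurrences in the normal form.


size = 8

1. (u (t (p (u (h) (h))) (g (g (g (g (f)))))) (h))  →  (t (p (u (h) (h))) (g (g (g (g (f))))))
2. (t (p (u (h) (h))) (g (g (g (g (f))))))  →  (t (p (h)) (g (g (g (g (f))))))
normal form: (t (p (h)) (g (g (g (g (f))))))


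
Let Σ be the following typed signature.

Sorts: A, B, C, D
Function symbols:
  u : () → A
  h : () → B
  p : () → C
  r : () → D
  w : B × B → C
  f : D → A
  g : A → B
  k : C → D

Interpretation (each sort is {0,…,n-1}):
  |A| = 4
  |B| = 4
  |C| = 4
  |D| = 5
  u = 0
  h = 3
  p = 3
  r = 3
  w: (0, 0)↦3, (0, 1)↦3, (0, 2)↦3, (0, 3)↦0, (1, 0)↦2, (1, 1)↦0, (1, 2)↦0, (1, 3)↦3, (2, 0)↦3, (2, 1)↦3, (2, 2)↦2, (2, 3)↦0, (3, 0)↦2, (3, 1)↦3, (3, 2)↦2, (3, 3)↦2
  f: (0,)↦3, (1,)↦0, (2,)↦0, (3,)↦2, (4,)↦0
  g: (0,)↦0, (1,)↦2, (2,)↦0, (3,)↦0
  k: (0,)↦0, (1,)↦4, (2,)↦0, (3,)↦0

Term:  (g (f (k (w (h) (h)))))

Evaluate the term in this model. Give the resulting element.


value = 0

  h = 3
  h = 3
  (w (h) (h)) = w(3, 3) = 2
  (k (w (h) (h))) = k(2,) = 0
  (f (k (w (h) (h)))) = f(0,) = 3
  (g (f (k (w (h) (h))))) = g(3,) = 0


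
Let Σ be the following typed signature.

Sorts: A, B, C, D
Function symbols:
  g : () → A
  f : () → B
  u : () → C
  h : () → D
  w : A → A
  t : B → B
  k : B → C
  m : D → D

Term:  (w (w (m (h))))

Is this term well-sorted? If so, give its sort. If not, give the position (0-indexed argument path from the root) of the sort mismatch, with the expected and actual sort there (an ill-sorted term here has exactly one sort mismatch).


      (h) : D
    (m (h)) : D
  (w (m (h))) : ✗ arg 0 at [0, 0] has sort D, expected A

ill-sorted at position [0, 0]: expected A, got D


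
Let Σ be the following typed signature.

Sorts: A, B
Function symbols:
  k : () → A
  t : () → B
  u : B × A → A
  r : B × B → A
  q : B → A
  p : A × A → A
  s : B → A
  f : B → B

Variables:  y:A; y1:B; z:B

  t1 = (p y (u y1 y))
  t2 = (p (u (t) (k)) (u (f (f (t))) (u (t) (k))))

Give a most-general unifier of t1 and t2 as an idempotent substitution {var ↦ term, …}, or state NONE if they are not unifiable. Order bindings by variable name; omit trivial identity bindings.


{y ↦ (u (t) (k)), y1 ↦ (f (f (t)))}


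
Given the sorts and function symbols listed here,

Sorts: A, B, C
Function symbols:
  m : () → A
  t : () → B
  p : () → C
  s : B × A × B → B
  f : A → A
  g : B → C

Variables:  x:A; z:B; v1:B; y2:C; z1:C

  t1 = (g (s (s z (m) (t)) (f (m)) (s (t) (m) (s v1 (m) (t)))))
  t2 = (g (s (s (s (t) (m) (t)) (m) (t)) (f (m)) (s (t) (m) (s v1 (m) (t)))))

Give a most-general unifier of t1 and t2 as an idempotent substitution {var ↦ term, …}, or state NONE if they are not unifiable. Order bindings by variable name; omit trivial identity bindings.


{z ↦ (s (t) (m) (t))}


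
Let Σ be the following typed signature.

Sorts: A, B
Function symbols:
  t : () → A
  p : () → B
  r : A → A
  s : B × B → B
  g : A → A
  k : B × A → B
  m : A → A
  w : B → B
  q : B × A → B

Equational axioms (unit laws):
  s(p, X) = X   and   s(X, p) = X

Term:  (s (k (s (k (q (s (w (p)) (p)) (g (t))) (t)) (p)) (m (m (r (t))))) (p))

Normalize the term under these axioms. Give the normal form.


1. (s (k (s (k (q (s (w (p)) (p)) (g (t))) (t)) (p)) (m (m (r (t))))) (p))  →  (k (s (k (q (s (w (p)) (p)) (g (t))) (t)) (p)) (m (m (r (t)))))
2. (k (s (k (q (s (w (p)) (p)) (g (t))) (t)) (p)) (m (m (r (t)))))  →  (k (k (q (s (w (p)) (p)) (g (t))) (t)) (m (m (r (t)))))
3. (k (k (q (s (w (p)) (p)) (g (t))) (t)) (m (m (r (t)))))  →  (k (k (q (w (p)) (g (t))) (t)) (m (m (r (t)))))

normal form = (k (k (q (w (p)) (g (t))) (t)) (m (m (r (t)))))


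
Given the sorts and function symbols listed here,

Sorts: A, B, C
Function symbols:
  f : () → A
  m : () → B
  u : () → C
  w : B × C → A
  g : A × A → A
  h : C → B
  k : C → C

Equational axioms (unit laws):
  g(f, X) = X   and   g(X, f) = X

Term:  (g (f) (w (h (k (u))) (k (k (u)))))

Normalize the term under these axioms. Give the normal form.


normal form = (w (h (k (u))) (k (k (u))))

1. (g (f) (w (h (k (u))) (k (k (u)))))  →  (w (h (k (u))) (k (k (u))))


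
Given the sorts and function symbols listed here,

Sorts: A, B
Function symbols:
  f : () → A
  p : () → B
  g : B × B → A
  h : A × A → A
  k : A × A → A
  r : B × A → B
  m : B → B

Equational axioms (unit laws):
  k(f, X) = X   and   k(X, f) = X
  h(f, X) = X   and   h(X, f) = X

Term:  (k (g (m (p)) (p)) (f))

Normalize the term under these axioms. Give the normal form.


1. (k (g (m (p)) (p)) (f))  →  (g (m (p)) (p))

normal form = (g (m (p)) (p))


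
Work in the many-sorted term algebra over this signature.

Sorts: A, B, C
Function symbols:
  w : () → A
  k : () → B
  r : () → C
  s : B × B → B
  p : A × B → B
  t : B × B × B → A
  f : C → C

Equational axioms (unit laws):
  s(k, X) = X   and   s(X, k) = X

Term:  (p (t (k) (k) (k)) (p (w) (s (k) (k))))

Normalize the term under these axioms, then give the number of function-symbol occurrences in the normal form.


1. (p (t (k) (k) (k)) (p (w) (s (k) (k))))  →  (p (t (k) (k) (k)) (p (w) (k)))
normal form: (p (t (k) (k) (k)) (p (w) (k)))

size = 8


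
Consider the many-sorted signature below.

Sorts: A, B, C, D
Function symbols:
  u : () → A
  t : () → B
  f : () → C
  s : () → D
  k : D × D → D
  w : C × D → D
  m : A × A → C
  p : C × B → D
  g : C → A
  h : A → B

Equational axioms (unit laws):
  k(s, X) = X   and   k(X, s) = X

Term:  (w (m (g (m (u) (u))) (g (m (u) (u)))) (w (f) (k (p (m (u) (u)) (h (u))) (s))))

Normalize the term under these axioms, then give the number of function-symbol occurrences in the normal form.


size = 18

1. (w (m (g (m (u) (u))) (g (m (u) (u)))) (w (f) (k (p (m (u) (u)) (h (u))) (s))))  →  (w (m (g (m (u) (u))) (g (m (u) (u)))) (w (f) (p (m (u) (u)) (h (u)))))
normal form: (w (m (g (m (u) (u))) (g (m (u) (u)))) (w (f) (p (m (u) (u)) (h (u)))))


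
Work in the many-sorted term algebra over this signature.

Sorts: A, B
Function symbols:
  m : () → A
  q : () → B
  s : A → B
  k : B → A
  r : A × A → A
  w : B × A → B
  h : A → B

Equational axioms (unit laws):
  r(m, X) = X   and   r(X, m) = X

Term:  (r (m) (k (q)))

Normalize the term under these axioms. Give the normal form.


normal form = (k (q))

1. (r (m) (k (q)))  →  (k (q))


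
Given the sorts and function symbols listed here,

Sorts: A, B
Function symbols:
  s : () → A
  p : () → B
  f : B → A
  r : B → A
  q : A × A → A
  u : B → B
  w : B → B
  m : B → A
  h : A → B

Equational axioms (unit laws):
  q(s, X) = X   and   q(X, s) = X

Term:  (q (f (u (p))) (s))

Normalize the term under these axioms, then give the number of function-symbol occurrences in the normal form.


1. (q (f (u (p))) (s))  →  (f (u (p)))
normal form: (f (u (p)))

size = 3


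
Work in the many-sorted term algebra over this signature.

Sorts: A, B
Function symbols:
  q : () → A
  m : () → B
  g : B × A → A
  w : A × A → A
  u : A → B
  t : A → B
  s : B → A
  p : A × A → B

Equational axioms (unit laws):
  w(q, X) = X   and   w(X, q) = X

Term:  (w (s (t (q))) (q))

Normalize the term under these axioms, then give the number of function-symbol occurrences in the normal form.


1. (w (s (t (q))) (q))  →  (s (t (q)))
normal form: (s (t (q)))

size = 3


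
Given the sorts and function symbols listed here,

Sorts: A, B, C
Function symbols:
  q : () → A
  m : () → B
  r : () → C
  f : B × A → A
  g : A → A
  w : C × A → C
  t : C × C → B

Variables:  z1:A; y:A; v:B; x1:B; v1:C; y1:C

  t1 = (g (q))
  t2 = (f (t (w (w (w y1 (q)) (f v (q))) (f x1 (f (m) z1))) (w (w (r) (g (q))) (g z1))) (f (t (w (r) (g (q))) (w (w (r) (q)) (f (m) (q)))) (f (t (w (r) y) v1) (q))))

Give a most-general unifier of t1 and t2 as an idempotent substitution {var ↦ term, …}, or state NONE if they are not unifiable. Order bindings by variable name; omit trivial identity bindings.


head clash or occurs-check failure — not unifiable

NONE (not unifiable)


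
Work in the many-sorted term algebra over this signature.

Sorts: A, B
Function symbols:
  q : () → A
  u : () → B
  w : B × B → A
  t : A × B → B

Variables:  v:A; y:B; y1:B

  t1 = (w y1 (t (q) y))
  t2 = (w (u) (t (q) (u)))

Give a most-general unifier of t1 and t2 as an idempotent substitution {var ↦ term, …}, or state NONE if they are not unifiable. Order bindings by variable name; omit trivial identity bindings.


{y ↦ (u), y1 ↦ (u)}


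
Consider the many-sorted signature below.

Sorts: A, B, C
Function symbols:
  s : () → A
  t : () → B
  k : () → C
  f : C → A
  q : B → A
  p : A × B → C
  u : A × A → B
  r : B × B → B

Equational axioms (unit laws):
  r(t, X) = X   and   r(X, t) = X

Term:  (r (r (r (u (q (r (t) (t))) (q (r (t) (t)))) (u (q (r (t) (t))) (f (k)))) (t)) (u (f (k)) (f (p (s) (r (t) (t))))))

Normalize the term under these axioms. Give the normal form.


1. (r (r (r (u (q (r (t) (t))) (q (r (t) (t)))) (u (q (r (t) (t))) (f (k)))) (t)) (u (f (k)) (f (p (s) (r (t) (t))))))  →  (r (r (u (q (r (t) (t))) (q (r (t) (t)))) (u (q (r (t) (t))) (f (k)))) (u (f (k)) (f (p (s) (r (t) (t))))))
2. (r (r (u (q (r (t) (t))) (q (r (t) (t)))) (u (q (r (t) (t))) (f (k)))) (u (f (k)) (f (p (s) (r (t) (t))))))  →  (r (r (u (q (t)) (q (r (t) (t)))) (u (q (r (t) (t))) (f (k)))) (u (f (k)) (f (p (s) (r (t) (t))))))
3. (r (r (u (q (t)) (q (r (t) (t)))) (u (q (r (t) (t))) (f (k)))) (u (f (k)) (f (p (s) (r (t) (t))))))  →  (r (r (u (q (t)) (q (t))) (u (q (r (t) (t))) (f (k)))) (u (f (k)) (f (p (s) (r (t) (t))))))
4. (r (r (u (q (t)) (q (t))) (u (q (r (t) (t))) (f (k)))) (u (f (k)) (f (p (s) (r (t) (t))))))  →  (r (r (u (q (t)) (q (t))) (u (q (t)) (f (k)))) (u (f (k)) (f (p (s) (r (t) (t))))))
5. (r (r (u (q (t)) (q (t))) (u (q (t)) (f (k)))) (u (f (k)) (f (p (s) (r (t) (t))))))  →  (r (r (u (q (t)) (q (t))) (u (q (t)) (f (k)))) (u (f (k)) (f (p (s) (t)))))

normal form = (r (r (u (q (t)) (q (t))) (u (q (t)) (f (k)))) (u (f (k)) (f (p (s) (t)))))


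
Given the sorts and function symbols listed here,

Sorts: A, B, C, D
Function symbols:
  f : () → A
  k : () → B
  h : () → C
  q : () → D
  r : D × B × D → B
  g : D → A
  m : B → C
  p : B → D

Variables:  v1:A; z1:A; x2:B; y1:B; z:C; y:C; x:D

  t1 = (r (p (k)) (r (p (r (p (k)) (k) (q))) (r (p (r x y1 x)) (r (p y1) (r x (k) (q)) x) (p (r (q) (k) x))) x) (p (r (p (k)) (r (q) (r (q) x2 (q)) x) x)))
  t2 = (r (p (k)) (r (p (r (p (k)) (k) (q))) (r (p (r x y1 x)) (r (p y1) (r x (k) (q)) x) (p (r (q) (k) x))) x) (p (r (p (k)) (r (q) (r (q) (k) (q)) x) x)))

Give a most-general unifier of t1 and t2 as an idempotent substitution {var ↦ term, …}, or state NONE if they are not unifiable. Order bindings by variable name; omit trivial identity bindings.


{x2 ↦ (k)}


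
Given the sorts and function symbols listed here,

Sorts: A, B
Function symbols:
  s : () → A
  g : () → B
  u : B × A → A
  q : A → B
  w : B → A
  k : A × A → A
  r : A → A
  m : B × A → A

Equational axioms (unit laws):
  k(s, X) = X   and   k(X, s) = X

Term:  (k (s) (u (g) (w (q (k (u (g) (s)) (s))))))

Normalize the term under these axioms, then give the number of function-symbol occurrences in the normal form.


1. (k (s) (u (g) (w (q (k (u (g) (s)) (s))))))  →  (u (g) (w (q (k (u (g) (s)) (s)))))
2. (u (g) (w (q (k (u (g) (s)) (s)))))  →  (u (g) (w (q (u (g) (s)))))
normal form: (u (g) (w (q (u (g) (s)))))

size = 7


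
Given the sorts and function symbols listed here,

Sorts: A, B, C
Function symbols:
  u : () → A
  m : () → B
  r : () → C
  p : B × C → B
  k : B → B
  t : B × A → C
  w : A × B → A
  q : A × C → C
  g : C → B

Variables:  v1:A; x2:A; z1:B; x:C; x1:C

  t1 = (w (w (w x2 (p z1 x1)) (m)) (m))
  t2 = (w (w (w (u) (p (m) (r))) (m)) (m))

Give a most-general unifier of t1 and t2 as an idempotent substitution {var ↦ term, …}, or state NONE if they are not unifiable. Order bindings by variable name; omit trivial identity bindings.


{x1 ↦ (r), x2 ↦ (u), z1 ↦ (m)}


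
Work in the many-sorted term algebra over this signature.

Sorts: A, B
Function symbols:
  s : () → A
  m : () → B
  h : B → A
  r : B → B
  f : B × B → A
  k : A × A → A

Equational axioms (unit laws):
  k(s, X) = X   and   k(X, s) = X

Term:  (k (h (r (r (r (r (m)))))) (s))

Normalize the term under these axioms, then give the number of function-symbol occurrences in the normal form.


size = 6

1. (k (h (r (r (r (r (m)))))) (s))  →  (h (r (r (r (r (m))))))
normal form: (h (r (r (r (r (m))))))


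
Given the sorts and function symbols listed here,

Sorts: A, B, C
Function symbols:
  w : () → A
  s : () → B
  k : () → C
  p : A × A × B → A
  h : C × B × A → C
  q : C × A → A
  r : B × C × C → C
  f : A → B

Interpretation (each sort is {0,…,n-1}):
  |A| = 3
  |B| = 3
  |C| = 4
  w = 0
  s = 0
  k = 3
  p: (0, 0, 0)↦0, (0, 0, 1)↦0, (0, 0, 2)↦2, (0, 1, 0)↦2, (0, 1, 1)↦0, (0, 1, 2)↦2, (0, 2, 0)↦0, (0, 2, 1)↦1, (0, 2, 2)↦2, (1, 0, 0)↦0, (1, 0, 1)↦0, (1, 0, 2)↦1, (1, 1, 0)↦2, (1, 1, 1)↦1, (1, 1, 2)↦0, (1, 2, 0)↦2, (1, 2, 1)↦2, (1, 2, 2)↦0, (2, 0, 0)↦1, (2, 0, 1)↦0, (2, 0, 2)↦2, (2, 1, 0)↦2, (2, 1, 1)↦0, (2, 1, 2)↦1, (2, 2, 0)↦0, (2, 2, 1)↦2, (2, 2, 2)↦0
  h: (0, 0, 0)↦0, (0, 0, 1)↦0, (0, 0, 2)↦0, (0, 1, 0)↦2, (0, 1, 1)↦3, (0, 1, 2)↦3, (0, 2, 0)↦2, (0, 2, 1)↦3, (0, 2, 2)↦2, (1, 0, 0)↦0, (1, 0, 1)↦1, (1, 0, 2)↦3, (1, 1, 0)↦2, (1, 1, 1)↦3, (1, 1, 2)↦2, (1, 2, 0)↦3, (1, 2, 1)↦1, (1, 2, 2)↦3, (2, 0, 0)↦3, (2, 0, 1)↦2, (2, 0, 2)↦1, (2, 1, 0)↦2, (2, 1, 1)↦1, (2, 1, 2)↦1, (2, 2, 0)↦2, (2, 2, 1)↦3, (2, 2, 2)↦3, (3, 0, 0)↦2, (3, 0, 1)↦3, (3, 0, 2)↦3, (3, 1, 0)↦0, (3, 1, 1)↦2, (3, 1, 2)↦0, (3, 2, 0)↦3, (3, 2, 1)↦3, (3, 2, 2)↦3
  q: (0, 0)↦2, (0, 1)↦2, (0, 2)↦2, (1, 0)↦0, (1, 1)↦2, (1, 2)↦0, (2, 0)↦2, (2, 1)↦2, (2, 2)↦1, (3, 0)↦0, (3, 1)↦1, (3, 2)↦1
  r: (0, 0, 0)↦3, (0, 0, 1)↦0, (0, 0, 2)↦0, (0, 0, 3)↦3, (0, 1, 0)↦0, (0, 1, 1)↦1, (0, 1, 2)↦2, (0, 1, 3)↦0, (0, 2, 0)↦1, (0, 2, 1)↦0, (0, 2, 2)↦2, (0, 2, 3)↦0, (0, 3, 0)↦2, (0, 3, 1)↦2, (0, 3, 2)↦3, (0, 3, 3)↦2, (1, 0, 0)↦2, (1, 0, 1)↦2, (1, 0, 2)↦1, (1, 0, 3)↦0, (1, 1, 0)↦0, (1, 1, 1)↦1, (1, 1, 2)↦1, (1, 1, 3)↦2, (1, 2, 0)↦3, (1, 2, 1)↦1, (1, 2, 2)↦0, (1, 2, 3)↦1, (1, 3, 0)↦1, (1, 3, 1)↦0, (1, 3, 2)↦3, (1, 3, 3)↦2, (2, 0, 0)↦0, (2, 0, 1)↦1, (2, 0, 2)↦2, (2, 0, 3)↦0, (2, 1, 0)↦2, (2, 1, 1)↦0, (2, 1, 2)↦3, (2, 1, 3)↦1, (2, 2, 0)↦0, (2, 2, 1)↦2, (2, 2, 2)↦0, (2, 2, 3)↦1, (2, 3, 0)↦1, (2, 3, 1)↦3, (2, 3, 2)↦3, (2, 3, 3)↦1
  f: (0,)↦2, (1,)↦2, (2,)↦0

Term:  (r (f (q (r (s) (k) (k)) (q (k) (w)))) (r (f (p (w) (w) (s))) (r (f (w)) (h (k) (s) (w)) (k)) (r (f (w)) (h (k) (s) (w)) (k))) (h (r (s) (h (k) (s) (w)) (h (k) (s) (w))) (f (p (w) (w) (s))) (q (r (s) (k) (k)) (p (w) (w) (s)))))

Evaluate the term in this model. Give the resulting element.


value = 3

  s = 0
  k = 3
  k = 3
  (r (s) (k) (k)) = r(0, 3, 3) = 2
  k = 3
  w = 0
  (q (k) (w)) = q(3, 0) = 0
  (q (r (s) (k) (k)) (q (k) (w))) = q(2, 0) = 2
  (f (q (r (s) (k) (k)) (q (k) (w)))) = f(2,) = 0
  w = 0
  w = 0
  s = 0
  (p (w) (w) (s)) = p(0, 0, 0) = 0
  (f (p (w) (w) (s))) = f(0,) = 2
  w = 0
  (f (w)) = f(0,) = 2
  k = 3
  s = 0
  w = 0
  (h (k) (s) (w)) = h(3, 0, 0) = 2
  k = 3
  (r (f (w)) (h (k) (s) (w)) (k)) = r(2, 2, 3) = 1
  w = 0
  (f (w)) = f(0,) = 2
  k = 3
  s = 0
  w = 0
  (h (k) (s) (w)) = h(3, 0, 0) = 2
  k = 3
  (r (f (w)) (h (k) (s) (w)) (k)) = r(2, 2, 3) = 1
  (r (f (p (w) (w) (s))) (r (f (w)) (h (k) (s) (w)) (k)) (r (f (w)) (h (k) (s) (w)) (k))) = r(2, 1, 1) = 0
  s = 0
  k = 3
  s = 0
  w = 0
  (h (k) (s) (w)) = h(3, 0, 0) = 2
  k = 3
  s = 0
  w = 0
  (h (k) (s) (w)) = h(3, 0, 0) = 2
  (r (s) (h (k) (s) (w)) (h (k) (s) (w))) = r(0, 2, 2) = 2
  w = 0
  w = 0
  s = 0
  (p (w) (w) (s)) = p(0, 0, 0) = 0
  (f (p (w) (w) (s))) = f(0,) = 2
  s = 0
  k = 3
  k = 3
  (r (s) (k) (k)) = r(0, 3, 3) = 2
  w = 0
  w = 0
  s = 0
  (p (w) (w) (s)) = p(0, 0, 0) = 0
  (q (r (s) (k) (k)) (p (w) (w) (s))) = q(2, 0) = 2
  (h (r (s) (h (k) (s) (w)) (h (k) (s) (w))) (f (p (w) (w) (s))) (q (r (s) (k) (k)) (p (w) (w) (s)))) = h(2, 2, 2) = 3
  (r (f (q (r (s) (k) (k)) (q (k) (w)))) (r (f (p (w) (w) (s))) (r (f (w)) (h (k) (s) (w)) (k)) (r (f (w)) (h (k) (s) (w)) (k))) (h (r (s) (h (k) (s) (w)) (h (k) (s) (w))) (f (p (w) (w) (s))) (q (r (s) (k) (k)) (p (w) (w) (s))))) = r(0, 0, 3) = 3


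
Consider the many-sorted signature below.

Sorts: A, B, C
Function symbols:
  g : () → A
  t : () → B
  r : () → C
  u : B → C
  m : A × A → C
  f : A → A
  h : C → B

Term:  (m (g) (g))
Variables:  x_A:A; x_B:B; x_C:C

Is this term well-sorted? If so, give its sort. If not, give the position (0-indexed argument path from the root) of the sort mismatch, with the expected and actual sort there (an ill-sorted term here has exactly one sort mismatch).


  (g) : A
  (g) : A
(m (g) (g)) : C

well-sorted; sort = C


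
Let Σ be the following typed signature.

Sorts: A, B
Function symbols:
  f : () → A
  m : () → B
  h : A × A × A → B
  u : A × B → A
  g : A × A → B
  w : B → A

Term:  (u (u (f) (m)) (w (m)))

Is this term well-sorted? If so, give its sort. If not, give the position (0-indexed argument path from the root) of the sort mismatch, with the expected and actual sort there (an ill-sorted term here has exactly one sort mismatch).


    (f) : A
    (m) : B
  (u (f) (m)) : A
    (m) : B
  (w (m)) : A
(u (u (f) (m)) (w (m))) : ✗ arg 1 at [1] has sort A, expected B

ill-sorted at position [1]: expected B, got A


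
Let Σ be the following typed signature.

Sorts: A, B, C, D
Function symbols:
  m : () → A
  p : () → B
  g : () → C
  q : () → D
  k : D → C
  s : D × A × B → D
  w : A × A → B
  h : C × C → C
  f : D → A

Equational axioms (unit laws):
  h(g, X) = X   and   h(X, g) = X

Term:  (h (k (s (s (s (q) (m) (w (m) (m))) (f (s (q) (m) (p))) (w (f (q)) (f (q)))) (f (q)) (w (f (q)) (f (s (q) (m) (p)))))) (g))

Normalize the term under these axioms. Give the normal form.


1. (h (k (s (s (s (q) (m) (w (m) (m))) (f (s (q) (m) (p))) (w (f (q)) (f (q)))) (f (q)) (w (f (q)) (f (s (q) (m) (p)))))) (g))  →  (k (s (s (s (q) (m) (w (m) (m))) (f (s (q) (m) (p))) (w (f (q)) (f (q)))) (f (q)) (w (f (q)) (f (s (q) (m) (p))))))

normal form = (k (s (s (s (q) (m) (w (m) (m))) (f (s (q) (m) (p))) (w (f (q)) (f (q)))) (f (q)) (w (f (q)) (f (s (q) (m) (p))))))


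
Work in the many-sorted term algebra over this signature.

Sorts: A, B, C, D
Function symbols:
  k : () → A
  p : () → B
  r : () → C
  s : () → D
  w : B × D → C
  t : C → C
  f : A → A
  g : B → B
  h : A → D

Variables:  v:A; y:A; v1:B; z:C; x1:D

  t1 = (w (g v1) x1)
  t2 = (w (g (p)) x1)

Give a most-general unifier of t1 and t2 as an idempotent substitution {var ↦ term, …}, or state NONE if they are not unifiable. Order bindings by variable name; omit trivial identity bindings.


{v1 ↦ (p)}


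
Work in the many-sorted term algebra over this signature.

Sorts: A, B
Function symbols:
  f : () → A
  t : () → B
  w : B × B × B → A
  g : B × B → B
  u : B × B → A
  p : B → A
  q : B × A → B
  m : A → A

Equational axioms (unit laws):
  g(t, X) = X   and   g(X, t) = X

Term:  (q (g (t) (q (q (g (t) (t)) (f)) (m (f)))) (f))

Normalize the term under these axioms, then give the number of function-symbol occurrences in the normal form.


size = 8

1. (q (g (t) (q (q (g (t) (t)) (f)) (m (f)))) (f))  →  (q (q (q (g (t) (t)) (f)) (m (f))) (f))
2. (q (q (q (g (t) (t)) (f)) (m (f))) (f))  →  (q (q (q (t) (f)) (m (f))) (f))
normal form: (q (q (q (t) (f)) (m (f))) (f))


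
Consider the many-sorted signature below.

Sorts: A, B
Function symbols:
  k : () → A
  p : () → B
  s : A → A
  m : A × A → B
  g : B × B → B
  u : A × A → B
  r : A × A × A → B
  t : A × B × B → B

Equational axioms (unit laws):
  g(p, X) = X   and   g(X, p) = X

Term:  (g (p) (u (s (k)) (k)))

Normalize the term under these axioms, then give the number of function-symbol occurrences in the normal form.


1. (g (p) (u (s (k)) (k)))  →  (u (s (k)) (k))
normal form: (u (s (k)) (k))

size = 4


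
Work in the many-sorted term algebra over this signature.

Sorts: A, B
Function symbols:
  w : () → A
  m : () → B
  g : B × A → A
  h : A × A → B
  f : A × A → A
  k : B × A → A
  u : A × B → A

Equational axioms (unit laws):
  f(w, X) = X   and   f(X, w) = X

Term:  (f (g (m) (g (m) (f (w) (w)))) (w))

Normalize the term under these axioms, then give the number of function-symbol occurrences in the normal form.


size = 5

1. (f (g (m) (g (m) (f (w) (w)))) (w))  →  (g (m) (g (m) (f (w) (w))))
2. (g (m) (g (m) (f (w) (w))))  →  (g (m) (g (m) (w)))
normal form: (g (m) (g (m) (w)))


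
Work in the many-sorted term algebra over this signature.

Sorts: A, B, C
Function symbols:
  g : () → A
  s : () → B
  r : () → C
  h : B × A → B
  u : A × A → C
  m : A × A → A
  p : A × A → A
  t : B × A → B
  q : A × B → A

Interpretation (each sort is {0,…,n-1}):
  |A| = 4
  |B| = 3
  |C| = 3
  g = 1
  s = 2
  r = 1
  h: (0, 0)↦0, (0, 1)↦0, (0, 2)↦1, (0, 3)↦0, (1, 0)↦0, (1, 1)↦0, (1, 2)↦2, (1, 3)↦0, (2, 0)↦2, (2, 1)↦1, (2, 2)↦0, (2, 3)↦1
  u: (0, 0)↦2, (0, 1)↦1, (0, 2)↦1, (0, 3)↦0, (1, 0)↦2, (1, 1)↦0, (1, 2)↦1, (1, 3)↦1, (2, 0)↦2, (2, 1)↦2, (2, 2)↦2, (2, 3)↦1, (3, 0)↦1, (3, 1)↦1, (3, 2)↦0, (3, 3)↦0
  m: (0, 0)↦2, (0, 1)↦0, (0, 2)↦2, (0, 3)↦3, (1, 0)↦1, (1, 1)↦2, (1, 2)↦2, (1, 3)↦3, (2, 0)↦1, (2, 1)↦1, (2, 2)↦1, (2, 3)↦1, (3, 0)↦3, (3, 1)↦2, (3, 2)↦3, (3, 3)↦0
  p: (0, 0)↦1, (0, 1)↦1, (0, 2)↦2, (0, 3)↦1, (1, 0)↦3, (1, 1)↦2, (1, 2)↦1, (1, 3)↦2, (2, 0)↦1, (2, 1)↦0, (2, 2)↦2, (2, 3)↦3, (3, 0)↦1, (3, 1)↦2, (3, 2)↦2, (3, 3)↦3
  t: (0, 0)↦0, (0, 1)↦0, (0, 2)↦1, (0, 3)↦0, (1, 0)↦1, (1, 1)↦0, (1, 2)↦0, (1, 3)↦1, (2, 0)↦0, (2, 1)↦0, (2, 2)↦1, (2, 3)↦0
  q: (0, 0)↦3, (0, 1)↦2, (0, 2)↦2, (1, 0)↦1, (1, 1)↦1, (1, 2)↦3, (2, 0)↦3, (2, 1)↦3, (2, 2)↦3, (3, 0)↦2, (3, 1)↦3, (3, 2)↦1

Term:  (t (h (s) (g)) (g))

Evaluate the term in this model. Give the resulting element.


value = 0

  s = 2
  g = 1
  (h (s) (g)) = h(2, 1) = 1
  g = 1
  (t (h (s) (g)) (g)) = t(1, 1) = 0


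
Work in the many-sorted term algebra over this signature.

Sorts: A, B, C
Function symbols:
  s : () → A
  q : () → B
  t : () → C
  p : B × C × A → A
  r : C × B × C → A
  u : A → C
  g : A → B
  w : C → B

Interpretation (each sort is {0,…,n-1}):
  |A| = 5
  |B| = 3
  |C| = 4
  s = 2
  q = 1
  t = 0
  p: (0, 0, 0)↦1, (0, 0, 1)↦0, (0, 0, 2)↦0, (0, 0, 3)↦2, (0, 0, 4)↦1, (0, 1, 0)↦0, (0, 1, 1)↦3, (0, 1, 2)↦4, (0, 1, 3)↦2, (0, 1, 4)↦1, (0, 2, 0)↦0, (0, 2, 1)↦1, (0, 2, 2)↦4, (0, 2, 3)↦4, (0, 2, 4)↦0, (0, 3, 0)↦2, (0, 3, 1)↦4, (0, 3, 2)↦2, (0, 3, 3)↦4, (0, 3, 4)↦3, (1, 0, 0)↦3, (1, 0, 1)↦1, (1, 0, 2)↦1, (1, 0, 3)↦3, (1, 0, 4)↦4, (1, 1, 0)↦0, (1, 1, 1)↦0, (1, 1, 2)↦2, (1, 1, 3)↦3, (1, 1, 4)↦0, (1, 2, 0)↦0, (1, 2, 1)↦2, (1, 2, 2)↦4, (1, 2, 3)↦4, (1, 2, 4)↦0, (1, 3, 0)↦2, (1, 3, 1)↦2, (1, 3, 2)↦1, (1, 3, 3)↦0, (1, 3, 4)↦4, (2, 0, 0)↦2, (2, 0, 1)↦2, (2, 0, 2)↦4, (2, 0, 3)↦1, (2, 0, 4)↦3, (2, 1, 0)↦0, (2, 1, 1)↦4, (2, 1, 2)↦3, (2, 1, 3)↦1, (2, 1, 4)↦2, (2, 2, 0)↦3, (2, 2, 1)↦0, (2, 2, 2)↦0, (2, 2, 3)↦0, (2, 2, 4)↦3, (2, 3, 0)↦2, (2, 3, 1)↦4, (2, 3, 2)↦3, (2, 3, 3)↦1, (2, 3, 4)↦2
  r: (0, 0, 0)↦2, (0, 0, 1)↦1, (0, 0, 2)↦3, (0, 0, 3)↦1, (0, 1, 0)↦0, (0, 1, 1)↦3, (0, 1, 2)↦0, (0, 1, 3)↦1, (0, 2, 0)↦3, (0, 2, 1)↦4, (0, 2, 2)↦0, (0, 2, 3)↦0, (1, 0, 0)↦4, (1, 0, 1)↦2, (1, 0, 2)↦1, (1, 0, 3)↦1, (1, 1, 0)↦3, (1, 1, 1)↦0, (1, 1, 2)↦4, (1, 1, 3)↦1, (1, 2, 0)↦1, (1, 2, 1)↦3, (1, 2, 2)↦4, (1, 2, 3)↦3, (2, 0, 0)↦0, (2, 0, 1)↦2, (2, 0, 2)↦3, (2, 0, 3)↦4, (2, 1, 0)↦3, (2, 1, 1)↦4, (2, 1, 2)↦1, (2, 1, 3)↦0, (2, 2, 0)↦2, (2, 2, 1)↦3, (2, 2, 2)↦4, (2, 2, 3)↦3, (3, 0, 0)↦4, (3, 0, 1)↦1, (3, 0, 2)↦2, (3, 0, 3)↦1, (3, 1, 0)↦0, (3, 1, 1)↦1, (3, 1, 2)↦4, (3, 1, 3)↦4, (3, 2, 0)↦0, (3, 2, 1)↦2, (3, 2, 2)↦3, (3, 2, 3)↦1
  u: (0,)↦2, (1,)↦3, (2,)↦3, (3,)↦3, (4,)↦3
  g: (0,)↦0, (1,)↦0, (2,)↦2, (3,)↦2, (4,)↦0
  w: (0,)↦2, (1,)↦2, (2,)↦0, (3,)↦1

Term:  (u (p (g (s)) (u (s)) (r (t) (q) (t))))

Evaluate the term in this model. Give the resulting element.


  s = 2
  (g (s)) = g(2,) = 2
  s = 2
  (u (s)) = u(2,) = 3
  t = 0
  q = 1
  t = 0
  (r (t) (q) (t)) = r(0, 1, 0) = 0
  (p (g (s)) (u (s)) (r (t) (q) (t))) = p(2, 3, 0) = 2
  (u (p (g (s)) (u (s)) (r (t) (q) (t)))) = u(2,) = 3

value = 3


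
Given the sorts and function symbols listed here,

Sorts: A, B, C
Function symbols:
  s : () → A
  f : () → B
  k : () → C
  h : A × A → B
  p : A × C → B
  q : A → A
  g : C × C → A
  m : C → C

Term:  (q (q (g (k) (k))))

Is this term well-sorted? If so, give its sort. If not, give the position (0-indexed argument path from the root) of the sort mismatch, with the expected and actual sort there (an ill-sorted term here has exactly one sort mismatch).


well-sorted; sort = A

      (k) : C
      (k) : C
    (g (k) (k)) : A
  (q (g (k) (k))) : A
(q (q (g (k) (k)))) : A


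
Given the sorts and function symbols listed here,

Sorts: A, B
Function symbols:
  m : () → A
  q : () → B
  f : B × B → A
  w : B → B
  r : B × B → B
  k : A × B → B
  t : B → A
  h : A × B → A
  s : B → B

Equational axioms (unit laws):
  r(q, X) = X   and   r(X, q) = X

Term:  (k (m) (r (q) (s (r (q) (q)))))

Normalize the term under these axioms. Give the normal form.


1. (k (m) (r (q) (s (r (q) (q)))))  →  (k (m) (s (r (q) (q))))
2. (k (m) (s (r (q) (q))))  →  (k (m) (s (q)))

normal form = (k (m) (s (q)))


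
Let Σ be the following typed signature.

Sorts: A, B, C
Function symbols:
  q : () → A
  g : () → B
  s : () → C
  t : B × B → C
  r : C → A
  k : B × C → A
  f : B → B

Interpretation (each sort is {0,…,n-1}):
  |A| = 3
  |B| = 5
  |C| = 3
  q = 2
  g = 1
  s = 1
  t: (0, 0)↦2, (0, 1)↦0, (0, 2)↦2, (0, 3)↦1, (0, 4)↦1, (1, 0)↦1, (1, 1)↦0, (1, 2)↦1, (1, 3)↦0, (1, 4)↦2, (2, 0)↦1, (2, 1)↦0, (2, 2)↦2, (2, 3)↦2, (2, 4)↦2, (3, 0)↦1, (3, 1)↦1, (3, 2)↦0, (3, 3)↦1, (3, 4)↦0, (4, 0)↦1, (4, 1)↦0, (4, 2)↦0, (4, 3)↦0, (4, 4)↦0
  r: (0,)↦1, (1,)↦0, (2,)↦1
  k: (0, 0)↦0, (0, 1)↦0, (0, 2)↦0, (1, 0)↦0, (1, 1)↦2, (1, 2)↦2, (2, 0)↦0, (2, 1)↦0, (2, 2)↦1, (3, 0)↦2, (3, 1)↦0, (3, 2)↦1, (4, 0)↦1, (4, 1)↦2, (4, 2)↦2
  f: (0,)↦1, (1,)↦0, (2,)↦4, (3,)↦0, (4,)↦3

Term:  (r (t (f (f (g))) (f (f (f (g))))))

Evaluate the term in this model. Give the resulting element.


value = 0

  g = 1
  (f (g)) = f(1,) = 0
  (f (f (g))) = f(0,) = 1
  g = 1
  (f (g)) = f(1,) = 0
  (f (f (g))) = f(0,) = 1
  (f (f (f (g)))) = f(1,) = 0
  (t (f (f (g))) (f (f (f (g))))) = t(1, 0) = 1
  (r (t (f (f (g))) (f (f (f (g)))))) = r(1,) = 0


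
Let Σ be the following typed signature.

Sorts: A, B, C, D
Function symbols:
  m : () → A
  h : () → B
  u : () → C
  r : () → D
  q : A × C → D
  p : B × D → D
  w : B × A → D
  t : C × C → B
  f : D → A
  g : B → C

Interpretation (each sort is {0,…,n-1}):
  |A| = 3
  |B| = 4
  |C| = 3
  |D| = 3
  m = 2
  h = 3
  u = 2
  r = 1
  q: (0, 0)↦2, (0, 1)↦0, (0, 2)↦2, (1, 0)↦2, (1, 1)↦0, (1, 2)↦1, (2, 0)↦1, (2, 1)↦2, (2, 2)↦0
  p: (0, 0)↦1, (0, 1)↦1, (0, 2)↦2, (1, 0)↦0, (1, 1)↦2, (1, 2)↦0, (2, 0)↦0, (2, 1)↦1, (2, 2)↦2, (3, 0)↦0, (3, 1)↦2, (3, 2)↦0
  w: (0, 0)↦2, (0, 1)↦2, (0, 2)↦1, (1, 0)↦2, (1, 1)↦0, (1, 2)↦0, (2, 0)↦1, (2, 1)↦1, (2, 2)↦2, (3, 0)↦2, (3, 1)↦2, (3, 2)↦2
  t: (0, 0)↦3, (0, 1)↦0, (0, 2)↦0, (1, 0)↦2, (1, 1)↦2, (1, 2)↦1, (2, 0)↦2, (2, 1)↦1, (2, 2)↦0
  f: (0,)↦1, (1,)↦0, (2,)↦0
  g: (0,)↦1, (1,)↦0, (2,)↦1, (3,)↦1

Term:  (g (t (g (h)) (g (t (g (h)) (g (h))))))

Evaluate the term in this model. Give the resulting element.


  h = 3
  (g (h)) = g(3,) = 1
  h = 3
  (g (h)) = g(3,) = 1
  h = 3
  (g (h)) = g(3,) = 1
  (t (g (h)) (g (h))) = t(1, 1) = 2
  (g (t (g (h)) (g (h)))) = g(2,) = 1
  (t (g (h)) (g (t (g (h)) (g (h))))) = t(1, 1) = 2
  (g (t (g (h)) (g (t (g (h)) (g (h)))))) = g(2,) = 1

value = 1


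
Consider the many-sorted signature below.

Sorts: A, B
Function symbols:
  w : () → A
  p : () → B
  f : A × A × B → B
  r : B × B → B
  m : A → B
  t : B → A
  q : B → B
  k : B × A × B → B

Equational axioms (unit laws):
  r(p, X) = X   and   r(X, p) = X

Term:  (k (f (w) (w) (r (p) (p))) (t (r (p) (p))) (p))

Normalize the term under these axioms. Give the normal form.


1. (k (f (w) (w) (r (p) (p))) (t (r (p) (p))) (p))  →  (k (f (w) (w) (p)) (t (r (p) (p))) (p))
2. (k (f (w) (w) (p)) (t (r (p) (p))) (p))  →  (k (f (w) (w) (p)) (t (p)) (p))

normal form = (k (f (w) (w) (p)) (t (p)) (p))


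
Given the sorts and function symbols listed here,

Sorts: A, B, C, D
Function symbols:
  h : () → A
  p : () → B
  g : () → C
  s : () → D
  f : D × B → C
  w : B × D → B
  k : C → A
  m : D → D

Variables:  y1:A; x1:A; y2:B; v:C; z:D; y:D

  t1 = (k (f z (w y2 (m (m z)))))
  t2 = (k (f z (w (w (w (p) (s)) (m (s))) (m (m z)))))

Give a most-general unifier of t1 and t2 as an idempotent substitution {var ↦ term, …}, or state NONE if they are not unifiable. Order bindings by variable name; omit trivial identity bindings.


{y2 ↦ (w (w (p) (s)) (m (s)))}


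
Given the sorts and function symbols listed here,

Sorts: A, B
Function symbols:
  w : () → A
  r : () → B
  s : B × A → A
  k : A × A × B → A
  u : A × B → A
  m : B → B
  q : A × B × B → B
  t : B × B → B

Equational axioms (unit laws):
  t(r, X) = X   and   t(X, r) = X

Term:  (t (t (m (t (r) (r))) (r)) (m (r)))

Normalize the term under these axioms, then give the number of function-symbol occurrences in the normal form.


1. (t (t (m (t (r) (r))) (r)) (m (r)))  →  (t (m (t (r) (r))) (m (r)))
2. (t (m (t (r) (r))) (m (r)))  →  (t (m (r)) (m (r)))
normal form: (t (m (r)) (m (r)))

size = 5


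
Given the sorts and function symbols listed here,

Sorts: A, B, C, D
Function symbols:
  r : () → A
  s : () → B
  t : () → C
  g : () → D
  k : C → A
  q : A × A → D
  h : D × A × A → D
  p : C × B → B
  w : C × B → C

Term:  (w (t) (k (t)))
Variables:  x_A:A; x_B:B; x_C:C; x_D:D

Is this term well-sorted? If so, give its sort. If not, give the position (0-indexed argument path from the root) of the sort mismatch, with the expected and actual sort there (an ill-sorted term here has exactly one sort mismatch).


  (t) : C
    (t) : C
  (k (t)) : A
(w (t) (k (t))) : ✗ arg 1 at [1] has sort A, expected B

ill-sorted at position [1]: expected B, got A


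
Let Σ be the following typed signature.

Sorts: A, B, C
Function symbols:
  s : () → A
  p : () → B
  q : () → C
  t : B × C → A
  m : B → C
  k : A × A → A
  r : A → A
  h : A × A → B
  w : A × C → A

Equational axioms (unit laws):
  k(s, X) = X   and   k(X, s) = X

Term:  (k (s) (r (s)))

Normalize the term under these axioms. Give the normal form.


normal form = (r (s))

1. (k (s) (r (s)))  →  (r (s))


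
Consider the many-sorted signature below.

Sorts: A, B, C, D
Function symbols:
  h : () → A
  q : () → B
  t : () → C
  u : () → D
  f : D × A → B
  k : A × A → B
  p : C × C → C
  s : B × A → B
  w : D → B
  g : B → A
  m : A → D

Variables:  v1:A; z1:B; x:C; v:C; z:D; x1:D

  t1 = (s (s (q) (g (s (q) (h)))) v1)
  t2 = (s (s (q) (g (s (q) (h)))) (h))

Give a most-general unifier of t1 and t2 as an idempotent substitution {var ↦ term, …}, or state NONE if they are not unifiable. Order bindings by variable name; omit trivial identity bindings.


{v1 ↦ (h)}


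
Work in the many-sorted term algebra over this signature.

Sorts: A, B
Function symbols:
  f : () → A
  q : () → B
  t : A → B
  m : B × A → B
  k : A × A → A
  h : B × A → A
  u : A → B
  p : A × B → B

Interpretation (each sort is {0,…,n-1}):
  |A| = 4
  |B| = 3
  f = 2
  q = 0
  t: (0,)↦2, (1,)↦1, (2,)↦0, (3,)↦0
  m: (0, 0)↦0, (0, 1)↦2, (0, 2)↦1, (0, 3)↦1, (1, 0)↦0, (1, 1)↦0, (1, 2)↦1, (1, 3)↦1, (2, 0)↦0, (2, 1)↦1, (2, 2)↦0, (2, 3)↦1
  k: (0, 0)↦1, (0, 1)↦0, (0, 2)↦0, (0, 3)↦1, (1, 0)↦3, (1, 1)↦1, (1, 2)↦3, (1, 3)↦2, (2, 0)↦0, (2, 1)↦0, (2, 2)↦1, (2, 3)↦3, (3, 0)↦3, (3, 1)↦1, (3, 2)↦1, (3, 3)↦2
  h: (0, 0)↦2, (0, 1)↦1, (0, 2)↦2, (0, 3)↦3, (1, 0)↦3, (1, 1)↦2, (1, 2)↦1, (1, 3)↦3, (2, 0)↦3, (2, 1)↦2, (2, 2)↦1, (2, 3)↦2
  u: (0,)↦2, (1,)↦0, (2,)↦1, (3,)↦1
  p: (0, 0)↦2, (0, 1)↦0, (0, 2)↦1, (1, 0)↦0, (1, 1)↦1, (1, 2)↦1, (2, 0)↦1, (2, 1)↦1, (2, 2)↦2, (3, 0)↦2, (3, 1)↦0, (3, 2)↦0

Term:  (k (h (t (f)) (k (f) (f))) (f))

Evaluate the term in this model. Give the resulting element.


value = 3

  f = 2
  (t (f)) = t(2,) = 0
  f = 2
  f = 2
  (k (f) (f)) = k(2, 2) = 1
  (h (t (f)) (k (f) (f))) = h(0, 1) = 1
  f = 2
  (k (h (t (f)) (k (f) (f))) (f)) = k(1, 2) = 3


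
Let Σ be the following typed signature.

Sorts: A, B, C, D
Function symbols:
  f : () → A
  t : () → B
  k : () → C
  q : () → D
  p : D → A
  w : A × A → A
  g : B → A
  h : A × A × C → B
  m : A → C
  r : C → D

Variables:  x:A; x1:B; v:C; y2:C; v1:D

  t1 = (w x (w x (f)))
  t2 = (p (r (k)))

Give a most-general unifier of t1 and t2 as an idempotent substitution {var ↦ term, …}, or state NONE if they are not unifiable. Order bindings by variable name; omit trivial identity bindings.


NONE (not unifiable)

head clash or occurs-check failure — not unifiable


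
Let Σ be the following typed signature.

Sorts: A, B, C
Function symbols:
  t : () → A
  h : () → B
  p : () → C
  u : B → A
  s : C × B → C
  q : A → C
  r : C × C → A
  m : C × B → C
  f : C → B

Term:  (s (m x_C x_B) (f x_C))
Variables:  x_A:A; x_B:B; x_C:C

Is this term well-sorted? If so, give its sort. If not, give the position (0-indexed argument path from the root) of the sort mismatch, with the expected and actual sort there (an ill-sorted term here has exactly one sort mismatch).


well-sorted; sort = C

    x_C : C
    x_B : B
  (m x_C x_B) : C
    x_C : C
  (f x_C) : B
(s (m x_C x_B) (f x_C)) : C


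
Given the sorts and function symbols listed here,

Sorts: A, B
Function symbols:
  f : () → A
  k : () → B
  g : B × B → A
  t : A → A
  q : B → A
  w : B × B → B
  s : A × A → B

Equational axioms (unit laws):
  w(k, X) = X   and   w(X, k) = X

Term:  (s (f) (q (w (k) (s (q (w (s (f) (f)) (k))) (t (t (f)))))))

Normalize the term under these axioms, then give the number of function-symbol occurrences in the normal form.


1. (s (f) (q (w (k) (s (q (w (s (f) (f)) (k))) (t (t (f)))))))  →  (s (f) (q (s (q (w (s (f) (f)) (k))) (t (t (f))))))
2. (s (f) (q (s (q (w (s (f) (f)) (k))) (t (t (f))))))  →  (s (f) (q (s (q (s (f) (f))) (t (t (f))))))
normal form: (s (f) (q (s (q (s (f) (f))) (t (t (f))))))

size = 11


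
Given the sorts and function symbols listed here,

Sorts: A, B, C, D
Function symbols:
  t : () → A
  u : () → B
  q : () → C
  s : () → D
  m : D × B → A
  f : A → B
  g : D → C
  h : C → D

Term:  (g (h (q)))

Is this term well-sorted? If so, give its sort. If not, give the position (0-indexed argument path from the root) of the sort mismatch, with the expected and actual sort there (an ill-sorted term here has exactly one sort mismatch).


    (q) : C
  (h (q)) : D
(g (h (q))) : C

well-sorted; sort = C


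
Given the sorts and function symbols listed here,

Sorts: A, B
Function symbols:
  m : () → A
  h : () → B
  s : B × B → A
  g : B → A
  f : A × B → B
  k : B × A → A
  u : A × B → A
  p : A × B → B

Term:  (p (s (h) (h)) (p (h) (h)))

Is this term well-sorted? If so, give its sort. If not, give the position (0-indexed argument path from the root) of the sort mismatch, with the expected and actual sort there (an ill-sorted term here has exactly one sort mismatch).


    (h) : B
    (h) : B
  (s (h) (h)) : A
    (h) : B
    (h) : B
  (p (h) (h)) : ✗ arg 0 at [1, 0] has sort B, expected A

ill-sorted at position [1, 0]: expected A, got B


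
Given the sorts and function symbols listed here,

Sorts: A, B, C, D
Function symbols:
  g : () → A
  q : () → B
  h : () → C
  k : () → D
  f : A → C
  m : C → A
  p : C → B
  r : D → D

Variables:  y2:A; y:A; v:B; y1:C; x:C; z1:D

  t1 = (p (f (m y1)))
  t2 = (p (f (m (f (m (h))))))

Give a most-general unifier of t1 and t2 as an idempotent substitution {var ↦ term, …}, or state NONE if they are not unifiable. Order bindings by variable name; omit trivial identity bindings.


{y1 ↦ (f (m (h)))}


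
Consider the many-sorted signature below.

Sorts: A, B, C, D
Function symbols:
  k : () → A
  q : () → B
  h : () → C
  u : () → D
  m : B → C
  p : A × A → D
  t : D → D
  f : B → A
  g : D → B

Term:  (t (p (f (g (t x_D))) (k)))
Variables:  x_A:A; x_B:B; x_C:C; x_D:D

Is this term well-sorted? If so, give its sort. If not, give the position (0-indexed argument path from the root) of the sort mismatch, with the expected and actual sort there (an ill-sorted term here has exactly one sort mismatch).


well-sorted; sort = D

          x_D : D
        (t x_D) : D
      (g (t x_D)) : B
    (f (g (t x_D))) : A
    (k) : A
  (p (f (g (t x_D))) (k)) : D
(t (p (f (g (t x_D))) (k))) : D


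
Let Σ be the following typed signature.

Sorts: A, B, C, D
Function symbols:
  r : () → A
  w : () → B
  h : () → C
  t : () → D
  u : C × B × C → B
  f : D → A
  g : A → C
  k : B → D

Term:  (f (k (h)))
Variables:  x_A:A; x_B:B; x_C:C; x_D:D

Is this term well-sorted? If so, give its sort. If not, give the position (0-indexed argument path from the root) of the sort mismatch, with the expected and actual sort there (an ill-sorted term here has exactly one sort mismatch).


ill-sorted at position [0, 0]: expected B, got C

    (h) : C
  (k (h)) : ✗ arg 0 at [0, 0] has sort C, expected B
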